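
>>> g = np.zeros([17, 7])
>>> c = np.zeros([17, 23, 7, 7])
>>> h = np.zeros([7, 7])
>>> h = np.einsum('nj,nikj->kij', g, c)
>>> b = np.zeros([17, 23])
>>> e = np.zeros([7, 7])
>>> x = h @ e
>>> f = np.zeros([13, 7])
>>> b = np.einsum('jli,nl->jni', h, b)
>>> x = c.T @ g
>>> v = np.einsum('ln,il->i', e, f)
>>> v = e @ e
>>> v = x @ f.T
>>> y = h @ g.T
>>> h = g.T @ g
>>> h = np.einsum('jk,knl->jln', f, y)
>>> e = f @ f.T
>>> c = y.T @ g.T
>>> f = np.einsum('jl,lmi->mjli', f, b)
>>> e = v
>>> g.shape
(17, 7)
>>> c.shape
(17, 23, 17)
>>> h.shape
(13, 17, 23)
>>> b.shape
(7, 17, 7)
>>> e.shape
(7, 7, 23, 13)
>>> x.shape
(7, 7, 23, 7)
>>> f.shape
(17, 13, 7, 7)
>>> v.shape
(7, 7, 23, 13)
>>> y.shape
(7, 23, 17)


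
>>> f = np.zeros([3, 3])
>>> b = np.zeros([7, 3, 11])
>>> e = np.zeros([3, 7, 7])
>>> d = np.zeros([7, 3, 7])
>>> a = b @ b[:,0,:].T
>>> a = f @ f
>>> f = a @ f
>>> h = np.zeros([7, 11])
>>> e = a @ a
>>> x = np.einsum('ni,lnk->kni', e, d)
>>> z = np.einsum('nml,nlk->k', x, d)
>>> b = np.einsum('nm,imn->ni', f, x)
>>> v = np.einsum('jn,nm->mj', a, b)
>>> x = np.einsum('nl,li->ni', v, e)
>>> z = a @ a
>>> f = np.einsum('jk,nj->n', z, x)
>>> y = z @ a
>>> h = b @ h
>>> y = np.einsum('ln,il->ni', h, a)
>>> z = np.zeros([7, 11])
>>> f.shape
(7,)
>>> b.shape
(3, 7)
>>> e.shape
(3, 3)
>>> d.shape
(7, 3, 7)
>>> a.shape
(3, 3)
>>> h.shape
(3, 11)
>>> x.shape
(7, 3)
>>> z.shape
(7, 11)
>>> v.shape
(7, 3)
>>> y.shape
(11, 3)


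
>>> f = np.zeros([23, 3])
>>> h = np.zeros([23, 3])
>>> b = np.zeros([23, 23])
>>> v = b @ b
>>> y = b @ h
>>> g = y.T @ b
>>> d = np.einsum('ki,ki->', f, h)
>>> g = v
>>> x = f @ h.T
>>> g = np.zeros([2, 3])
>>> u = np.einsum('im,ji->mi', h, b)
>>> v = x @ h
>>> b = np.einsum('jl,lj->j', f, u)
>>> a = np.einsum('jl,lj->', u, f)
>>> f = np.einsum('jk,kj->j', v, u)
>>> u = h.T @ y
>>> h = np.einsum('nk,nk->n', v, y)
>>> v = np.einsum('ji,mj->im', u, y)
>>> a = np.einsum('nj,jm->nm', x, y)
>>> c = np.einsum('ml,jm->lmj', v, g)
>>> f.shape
(23,)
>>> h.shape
(23,)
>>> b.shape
(23,)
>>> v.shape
(3, 23)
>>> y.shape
(23, 3)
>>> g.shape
(2, 3)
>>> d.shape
()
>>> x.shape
(23, 23)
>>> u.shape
(3, 3)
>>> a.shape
(23, 3)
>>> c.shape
(23, 3, 2)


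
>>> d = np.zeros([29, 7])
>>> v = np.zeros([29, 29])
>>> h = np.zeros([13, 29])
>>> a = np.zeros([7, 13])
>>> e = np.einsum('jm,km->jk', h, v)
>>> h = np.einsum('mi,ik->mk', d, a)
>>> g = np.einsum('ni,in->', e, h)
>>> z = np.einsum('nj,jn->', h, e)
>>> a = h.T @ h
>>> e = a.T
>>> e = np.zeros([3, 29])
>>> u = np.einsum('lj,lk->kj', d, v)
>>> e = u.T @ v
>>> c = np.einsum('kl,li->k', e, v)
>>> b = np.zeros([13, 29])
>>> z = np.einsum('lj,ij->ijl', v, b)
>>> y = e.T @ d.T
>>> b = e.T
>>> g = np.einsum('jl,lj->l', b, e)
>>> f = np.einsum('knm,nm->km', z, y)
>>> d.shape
(29, 7)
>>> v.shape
(29, 29)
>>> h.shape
(29, 13)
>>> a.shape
(13, 13)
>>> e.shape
(7, 29)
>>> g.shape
(7,)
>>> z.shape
(13, 29, 29)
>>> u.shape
(29, 7)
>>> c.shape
(7,)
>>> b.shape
(29, 7)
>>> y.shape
(29, 29)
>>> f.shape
(13, 29)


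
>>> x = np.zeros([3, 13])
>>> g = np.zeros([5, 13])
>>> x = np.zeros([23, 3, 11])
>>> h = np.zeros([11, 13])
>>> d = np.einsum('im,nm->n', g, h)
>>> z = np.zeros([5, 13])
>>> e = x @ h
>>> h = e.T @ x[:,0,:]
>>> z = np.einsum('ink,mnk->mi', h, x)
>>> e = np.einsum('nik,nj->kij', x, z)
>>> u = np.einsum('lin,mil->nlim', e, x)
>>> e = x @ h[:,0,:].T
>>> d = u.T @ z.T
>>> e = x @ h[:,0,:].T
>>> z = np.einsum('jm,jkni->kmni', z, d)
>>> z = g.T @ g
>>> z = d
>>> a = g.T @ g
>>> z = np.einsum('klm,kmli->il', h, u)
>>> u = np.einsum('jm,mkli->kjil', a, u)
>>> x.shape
(23, 3, 11)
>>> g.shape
(5, 13)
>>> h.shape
(13, 3, 11)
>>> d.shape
(23, 3, 11, 23)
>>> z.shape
(23, 3)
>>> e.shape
(23, 3, 13)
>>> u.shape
(11, 13, 23, 3)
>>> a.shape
(13, 13)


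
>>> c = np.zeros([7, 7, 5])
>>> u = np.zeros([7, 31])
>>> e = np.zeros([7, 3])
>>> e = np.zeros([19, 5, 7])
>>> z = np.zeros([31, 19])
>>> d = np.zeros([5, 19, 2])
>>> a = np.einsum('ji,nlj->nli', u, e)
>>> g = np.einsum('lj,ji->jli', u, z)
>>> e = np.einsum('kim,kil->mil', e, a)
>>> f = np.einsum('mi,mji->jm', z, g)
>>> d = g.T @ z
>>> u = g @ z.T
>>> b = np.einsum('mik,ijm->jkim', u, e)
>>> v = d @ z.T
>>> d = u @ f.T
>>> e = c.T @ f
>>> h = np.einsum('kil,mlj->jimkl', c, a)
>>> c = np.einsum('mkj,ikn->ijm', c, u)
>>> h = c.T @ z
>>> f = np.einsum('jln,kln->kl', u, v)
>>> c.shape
(31, 5, 7)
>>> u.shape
(31, 7, 31)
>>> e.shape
(5, 7, 31)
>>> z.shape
(31, 19)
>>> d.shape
(31, 7, 7)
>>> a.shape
(19, 5, 31)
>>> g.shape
(31, 7, 19)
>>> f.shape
(19, 7)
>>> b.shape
(5, 31, 7, 31)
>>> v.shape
(19, 7, 31)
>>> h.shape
(7, 5, 19)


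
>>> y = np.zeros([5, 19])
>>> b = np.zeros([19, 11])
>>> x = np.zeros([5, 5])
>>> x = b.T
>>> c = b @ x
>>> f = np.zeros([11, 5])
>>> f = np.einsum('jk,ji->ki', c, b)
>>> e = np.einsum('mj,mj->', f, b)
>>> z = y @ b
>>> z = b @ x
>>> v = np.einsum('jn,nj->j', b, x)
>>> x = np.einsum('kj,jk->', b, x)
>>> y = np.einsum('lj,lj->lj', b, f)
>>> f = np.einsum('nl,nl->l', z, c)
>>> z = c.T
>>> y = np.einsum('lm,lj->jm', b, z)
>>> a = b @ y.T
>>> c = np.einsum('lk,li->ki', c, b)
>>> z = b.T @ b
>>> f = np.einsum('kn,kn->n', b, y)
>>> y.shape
(19, 11)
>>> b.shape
(19, 11)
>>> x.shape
()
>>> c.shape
(19, 11)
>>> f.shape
(11,)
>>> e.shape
()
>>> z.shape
(11, 11)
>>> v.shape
(19,)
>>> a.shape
(19, 19)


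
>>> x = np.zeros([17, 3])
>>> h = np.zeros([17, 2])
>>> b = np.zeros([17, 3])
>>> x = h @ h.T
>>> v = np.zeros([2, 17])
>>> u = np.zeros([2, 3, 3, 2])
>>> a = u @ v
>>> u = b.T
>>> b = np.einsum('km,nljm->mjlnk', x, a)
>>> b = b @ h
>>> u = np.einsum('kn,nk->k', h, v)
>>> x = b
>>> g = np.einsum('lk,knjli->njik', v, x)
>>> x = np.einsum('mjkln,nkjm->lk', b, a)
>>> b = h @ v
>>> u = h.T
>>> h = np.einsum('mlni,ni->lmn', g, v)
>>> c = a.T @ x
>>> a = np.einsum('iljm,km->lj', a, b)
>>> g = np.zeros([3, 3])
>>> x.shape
(2, 3)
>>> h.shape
(3, 3, 2)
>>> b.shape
(17, 17)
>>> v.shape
(2, 17)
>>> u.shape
(2, 17)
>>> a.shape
(3, 3)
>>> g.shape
(3, 3)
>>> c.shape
(17, 3, 3, 3)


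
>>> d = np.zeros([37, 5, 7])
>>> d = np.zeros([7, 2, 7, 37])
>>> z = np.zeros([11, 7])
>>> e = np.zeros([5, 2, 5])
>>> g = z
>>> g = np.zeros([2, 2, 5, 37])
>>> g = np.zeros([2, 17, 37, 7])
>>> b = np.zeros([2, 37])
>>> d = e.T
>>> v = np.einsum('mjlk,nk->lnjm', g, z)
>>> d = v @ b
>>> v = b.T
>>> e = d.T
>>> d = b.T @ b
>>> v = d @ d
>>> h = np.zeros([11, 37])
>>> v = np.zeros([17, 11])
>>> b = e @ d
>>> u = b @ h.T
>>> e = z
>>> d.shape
(37, 37)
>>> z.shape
(11, 7)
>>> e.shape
(11, 7)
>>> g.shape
(2, 17, 37, 7)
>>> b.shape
(37, 17, 11, 37)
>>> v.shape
(17, 11)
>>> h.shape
(11, 37)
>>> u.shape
(37, 17, 11, 11)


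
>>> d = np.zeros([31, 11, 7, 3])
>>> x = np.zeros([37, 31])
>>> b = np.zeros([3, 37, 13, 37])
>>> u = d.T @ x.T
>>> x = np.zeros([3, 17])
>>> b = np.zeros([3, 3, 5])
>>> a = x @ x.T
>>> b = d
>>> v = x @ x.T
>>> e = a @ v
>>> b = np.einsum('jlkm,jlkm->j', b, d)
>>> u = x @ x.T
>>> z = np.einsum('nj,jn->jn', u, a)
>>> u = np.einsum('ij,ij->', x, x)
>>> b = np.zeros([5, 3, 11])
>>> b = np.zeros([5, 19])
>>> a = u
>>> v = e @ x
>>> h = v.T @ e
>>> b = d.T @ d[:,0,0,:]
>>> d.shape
(31, 11, 7, 3)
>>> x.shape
(3, 17)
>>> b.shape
(3, 7, 11, 3)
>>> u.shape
()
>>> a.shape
()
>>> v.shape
(3, 17)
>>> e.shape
(3, 3)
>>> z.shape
(3, 3)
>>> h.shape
(17, 3)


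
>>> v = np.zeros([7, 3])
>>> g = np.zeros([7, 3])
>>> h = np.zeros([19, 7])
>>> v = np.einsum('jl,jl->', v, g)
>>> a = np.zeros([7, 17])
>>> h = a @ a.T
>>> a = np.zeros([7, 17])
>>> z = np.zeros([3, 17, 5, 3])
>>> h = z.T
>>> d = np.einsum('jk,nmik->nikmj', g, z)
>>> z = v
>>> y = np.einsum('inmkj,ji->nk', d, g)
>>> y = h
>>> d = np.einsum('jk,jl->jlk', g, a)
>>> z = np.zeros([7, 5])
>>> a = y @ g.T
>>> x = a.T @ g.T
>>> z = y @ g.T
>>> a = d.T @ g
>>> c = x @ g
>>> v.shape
()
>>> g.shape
(7, 3)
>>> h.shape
(3, 5, 17, 3)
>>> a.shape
(3, 17, 3)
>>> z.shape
(3, 5, 17, 7)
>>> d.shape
(7, 17, 3)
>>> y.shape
(3, 5, 17, 3)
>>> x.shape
(7, 17, 5, 7)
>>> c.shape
(7, 17, 5, 3)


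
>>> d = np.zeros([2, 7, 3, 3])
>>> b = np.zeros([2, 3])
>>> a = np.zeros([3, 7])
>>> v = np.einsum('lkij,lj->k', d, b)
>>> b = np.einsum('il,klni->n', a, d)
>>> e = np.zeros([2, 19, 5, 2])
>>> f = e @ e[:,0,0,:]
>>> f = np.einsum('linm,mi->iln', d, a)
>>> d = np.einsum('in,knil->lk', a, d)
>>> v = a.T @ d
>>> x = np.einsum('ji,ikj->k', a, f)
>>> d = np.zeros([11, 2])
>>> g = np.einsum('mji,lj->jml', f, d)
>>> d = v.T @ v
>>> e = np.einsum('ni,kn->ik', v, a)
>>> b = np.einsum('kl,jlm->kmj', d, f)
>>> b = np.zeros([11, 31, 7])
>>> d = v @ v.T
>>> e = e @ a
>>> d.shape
(7, 7)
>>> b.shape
(11, 31, 7)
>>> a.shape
(3, 7)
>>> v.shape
(7, 2)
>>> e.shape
(2, 7)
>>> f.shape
(7, 2, 3)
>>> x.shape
(2,)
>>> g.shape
(2, 7, 11)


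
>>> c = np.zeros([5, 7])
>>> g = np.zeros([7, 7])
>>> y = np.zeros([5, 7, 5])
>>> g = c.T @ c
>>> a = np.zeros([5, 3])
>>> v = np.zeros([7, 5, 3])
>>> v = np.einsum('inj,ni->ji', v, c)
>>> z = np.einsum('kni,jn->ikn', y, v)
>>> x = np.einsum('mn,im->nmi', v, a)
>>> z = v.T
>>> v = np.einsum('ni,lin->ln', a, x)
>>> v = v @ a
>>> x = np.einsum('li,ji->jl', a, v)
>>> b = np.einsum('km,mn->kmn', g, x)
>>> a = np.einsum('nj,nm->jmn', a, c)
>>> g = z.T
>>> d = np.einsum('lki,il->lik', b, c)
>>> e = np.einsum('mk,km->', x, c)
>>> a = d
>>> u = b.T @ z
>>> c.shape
(5, 7)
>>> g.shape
(3, 7)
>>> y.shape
(5, 7, 5)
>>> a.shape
(7, 5, 7)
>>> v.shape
(7, 3)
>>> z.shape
(7, 3)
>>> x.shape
(7, 5)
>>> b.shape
(7, 7, 5)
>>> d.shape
(7, 5, 7)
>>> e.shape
()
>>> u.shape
(5, 7, 3)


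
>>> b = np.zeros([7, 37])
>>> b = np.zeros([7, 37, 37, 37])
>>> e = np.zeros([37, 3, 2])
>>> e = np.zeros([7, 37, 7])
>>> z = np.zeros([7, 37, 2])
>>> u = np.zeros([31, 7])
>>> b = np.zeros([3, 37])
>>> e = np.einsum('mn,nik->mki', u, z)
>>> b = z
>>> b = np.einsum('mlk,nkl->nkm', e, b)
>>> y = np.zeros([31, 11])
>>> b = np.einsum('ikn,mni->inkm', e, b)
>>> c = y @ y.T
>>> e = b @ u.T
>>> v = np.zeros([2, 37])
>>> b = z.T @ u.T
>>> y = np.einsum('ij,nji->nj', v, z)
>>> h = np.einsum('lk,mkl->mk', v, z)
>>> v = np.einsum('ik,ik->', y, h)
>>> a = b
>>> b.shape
(2, 37, 31)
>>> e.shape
(31, 37, 2, 31)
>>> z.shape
(7, 37, 2)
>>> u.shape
(31, 7)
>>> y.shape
(7, 37)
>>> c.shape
(31, 31)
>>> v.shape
()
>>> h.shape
(7, 37)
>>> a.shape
(2, 37, 31)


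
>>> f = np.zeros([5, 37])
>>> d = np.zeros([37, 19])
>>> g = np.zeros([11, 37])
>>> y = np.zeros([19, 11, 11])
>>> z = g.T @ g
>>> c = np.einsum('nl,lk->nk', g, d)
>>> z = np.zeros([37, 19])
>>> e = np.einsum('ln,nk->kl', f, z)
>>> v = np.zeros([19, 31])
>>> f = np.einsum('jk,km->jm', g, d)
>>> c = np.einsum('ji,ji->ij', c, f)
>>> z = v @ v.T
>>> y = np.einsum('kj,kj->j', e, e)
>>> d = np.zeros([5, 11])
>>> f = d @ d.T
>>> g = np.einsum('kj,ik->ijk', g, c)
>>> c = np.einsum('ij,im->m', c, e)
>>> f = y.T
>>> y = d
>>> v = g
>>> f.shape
(5,)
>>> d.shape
(5, 11)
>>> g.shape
(19, 37, 11)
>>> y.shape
(5, 11)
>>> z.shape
(19, 19)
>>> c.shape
(5,)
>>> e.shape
(19, 5)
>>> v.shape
(19, 37, 11)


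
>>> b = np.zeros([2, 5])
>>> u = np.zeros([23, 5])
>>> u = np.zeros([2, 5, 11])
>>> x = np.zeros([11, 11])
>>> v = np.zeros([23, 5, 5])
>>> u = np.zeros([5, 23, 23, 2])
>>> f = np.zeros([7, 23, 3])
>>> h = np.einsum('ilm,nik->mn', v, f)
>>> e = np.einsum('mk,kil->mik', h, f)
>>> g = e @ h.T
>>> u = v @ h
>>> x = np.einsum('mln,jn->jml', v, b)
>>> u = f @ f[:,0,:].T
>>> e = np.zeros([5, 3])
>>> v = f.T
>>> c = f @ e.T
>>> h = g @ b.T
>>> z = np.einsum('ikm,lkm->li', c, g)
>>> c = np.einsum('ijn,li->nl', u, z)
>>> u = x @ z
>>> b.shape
(2, 5)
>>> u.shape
(2, 23, 7)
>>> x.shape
(2, 23, 5)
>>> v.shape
(3, 23, 7)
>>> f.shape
(7, 23, 3)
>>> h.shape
(5, 23, 2)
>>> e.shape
(5, 3)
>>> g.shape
(5, 23, 5)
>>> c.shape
(7, 5)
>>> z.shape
(5, 7)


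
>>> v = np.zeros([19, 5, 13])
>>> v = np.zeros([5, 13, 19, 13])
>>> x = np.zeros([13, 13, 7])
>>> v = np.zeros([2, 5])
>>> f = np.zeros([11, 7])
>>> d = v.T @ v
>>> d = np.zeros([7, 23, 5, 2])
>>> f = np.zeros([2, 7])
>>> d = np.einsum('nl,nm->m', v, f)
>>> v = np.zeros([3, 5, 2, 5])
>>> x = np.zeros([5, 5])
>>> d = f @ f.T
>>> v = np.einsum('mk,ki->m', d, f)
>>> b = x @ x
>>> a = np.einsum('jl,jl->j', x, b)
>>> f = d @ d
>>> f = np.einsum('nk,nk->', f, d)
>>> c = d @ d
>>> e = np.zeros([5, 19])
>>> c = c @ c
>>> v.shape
(2,)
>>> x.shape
(5, 5)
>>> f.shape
()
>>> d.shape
(2, 2)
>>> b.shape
(5, 5)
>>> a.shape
(5,)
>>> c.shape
(2, 2)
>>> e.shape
(5, 19)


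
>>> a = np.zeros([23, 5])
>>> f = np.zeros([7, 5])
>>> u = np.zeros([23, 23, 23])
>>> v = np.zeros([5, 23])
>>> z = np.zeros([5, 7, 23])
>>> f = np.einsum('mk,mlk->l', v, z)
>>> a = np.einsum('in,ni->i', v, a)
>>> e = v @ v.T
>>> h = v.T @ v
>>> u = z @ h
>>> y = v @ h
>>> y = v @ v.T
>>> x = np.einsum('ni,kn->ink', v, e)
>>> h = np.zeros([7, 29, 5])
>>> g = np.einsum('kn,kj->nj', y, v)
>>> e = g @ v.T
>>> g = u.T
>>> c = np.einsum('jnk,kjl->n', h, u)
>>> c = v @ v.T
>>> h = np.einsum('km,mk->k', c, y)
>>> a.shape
(5,)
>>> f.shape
(7,)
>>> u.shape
(5, 7, 23)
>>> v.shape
(5, 23)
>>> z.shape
(5, 7, 23)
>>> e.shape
(5, 5)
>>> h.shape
(5,)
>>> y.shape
(5, 5)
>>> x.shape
(23, 5, 5)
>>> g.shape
(23, 7, 5)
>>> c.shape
(5, 5)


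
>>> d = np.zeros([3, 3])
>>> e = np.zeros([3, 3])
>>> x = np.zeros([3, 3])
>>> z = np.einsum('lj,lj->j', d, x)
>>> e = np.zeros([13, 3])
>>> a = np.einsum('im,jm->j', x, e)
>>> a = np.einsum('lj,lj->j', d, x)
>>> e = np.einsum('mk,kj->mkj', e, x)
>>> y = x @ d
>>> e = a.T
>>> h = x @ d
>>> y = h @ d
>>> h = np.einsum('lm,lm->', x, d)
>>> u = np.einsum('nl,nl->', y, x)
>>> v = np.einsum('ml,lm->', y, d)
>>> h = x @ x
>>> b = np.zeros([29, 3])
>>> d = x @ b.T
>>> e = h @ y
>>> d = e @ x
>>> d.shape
(3, 3)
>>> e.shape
(3, 3)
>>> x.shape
(3, 3)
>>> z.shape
(3,)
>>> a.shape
(3,)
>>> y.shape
(3, 3)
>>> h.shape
(3, 3)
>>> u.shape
()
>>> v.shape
()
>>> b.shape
(29, 3)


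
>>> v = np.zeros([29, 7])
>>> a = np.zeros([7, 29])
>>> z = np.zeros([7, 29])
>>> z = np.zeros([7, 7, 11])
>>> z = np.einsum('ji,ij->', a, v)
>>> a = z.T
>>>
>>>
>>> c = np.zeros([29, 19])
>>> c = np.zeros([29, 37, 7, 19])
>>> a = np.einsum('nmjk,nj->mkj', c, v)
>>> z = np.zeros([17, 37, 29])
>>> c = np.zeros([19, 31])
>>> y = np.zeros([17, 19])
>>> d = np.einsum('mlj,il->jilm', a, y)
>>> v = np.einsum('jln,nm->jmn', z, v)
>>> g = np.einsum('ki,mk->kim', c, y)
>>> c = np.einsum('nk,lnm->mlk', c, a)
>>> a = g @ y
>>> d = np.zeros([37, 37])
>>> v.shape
(17, 7, 29)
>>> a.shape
(19, 31, 19)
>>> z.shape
(17, 37, 29)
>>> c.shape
(7, 37, 31)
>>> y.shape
(17, 19)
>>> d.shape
(37, 37)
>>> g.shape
(19, 31, 17)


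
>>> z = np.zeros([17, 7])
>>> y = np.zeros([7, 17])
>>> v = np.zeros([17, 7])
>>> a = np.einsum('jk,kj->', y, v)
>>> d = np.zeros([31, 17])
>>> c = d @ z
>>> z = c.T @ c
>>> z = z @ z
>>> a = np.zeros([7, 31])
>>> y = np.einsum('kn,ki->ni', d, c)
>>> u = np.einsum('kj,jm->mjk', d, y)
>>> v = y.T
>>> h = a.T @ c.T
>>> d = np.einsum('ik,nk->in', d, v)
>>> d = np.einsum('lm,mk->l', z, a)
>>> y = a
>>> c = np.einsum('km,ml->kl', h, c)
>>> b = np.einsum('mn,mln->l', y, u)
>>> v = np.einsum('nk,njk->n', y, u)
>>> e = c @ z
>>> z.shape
(7, 7)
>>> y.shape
(7, 31)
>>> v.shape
(7,)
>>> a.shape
(7, 31)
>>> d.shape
(7,)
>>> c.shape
(31, 7)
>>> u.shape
(7, 17, 31)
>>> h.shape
(31, 31)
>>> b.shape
(17,)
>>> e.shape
(31, 7)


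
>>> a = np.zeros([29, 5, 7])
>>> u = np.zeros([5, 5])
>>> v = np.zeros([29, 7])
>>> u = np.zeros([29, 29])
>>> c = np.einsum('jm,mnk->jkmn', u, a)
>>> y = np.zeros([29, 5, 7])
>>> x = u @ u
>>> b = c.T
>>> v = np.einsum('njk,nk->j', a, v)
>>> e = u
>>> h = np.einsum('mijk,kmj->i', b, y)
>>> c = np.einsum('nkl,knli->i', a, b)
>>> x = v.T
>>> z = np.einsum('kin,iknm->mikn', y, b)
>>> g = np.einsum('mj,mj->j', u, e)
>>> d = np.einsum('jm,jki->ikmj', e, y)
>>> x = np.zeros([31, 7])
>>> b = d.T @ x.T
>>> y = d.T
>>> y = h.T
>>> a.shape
(29, 5, 7)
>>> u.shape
(29, 29)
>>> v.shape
(5,)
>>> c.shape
(29,)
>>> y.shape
(29,)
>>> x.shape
(31, 7)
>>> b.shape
(29, 29, 5, 31)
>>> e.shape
(29, 29)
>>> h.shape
(29,)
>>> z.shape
(29, 5, 29, 7)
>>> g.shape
(29,)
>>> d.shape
(7, 5, 29, 29)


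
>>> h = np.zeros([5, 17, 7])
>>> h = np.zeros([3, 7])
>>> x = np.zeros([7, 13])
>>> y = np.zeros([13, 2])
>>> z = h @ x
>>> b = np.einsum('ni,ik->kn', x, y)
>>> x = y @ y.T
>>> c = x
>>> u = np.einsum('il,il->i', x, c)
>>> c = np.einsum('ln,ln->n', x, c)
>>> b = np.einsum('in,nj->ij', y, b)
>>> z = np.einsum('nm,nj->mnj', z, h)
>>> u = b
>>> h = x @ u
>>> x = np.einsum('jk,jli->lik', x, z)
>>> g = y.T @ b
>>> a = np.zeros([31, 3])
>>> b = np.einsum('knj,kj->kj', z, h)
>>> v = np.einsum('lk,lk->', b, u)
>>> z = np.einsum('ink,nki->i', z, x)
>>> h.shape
(13, 7)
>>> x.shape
(3, 7, 13)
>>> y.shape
(13, 2)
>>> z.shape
(13,)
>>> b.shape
(13, 7)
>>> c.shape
(13,)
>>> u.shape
(13, 7)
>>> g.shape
(2, 7)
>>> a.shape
(31, 3)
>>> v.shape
()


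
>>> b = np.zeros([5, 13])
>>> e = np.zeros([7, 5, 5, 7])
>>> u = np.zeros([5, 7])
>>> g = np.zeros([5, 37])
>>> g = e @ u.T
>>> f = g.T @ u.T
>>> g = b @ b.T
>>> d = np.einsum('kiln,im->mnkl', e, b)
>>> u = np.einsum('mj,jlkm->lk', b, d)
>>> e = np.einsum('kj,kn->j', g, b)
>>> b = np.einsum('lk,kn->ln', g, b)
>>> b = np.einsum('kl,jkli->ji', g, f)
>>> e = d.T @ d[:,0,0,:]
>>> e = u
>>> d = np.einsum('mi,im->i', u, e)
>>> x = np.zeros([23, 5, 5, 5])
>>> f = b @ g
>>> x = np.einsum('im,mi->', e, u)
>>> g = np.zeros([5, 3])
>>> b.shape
(5, 5)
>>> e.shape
(7, 7)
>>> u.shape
(7, 7)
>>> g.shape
(5, 3)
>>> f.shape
(5, 5)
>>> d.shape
(7,)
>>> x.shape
()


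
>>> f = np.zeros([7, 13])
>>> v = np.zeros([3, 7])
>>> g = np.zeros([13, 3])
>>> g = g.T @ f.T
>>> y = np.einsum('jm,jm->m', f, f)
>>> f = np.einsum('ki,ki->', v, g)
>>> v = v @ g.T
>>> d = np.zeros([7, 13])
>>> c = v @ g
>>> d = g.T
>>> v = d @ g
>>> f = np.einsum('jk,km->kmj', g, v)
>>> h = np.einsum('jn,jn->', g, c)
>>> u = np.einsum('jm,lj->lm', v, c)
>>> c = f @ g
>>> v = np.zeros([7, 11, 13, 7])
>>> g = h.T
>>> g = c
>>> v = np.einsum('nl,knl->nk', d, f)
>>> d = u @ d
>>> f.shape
(7, 7, 3)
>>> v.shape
(7, 7)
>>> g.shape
(7, 7, 7)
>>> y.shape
(13,)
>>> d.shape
(3, 3)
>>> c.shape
(7, 7, 7)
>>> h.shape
()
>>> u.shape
(3, 7)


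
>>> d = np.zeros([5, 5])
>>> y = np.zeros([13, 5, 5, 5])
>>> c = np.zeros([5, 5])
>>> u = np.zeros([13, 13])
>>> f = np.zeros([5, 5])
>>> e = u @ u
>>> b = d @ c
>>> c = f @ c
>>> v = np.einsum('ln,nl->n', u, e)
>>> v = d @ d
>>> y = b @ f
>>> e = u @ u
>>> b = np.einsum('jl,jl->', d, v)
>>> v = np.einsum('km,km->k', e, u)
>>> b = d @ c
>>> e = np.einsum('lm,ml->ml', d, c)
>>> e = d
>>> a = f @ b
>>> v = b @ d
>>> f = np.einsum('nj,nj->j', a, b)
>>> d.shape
(5, 5)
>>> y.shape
(5, 5)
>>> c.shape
(5, 5)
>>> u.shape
(13, 13)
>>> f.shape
(5,)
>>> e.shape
(5, 5)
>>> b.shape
(5, 5)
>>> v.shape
(5, 5)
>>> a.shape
(5, 5)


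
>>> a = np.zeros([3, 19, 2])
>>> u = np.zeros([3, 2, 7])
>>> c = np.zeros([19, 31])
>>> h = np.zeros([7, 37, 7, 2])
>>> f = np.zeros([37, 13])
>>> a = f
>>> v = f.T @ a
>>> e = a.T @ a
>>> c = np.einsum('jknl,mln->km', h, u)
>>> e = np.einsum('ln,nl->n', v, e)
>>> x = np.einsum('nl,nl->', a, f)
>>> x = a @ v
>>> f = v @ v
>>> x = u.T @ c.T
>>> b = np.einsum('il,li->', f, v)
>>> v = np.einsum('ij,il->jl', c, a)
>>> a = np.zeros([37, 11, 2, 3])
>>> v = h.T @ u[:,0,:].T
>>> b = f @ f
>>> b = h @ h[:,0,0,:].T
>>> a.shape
(37, 11, 2, 3)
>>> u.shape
(3, 2, 7)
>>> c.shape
(37, 3)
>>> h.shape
(7, 37, 7, 2)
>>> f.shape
(13, 13)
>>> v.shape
(2, 7, 37, 3)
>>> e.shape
(13,)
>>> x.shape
(7, 2, 37)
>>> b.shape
(7, 37, 7, 7)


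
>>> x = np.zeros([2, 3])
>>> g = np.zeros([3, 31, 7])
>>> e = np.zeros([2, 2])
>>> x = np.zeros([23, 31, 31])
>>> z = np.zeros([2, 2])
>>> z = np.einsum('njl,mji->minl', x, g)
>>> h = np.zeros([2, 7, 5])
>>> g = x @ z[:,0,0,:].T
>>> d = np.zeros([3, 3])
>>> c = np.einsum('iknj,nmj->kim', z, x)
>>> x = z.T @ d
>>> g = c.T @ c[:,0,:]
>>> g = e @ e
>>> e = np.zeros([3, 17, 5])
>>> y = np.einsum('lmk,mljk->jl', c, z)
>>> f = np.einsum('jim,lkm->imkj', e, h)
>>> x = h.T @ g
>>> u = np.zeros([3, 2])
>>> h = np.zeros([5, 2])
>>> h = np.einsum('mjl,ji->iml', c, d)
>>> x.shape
(5, 7, 2)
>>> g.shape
(2, 2)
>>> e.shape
(3, 17, 5)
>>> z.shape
(3, 7, 23, 31)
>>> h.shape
(3, 7, 31)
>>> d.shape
(3, 3)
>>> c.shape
(7, 3, 31)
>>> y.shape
(23, 7)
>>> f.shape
(17, 5, 7, 3)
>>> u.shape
(3, 2)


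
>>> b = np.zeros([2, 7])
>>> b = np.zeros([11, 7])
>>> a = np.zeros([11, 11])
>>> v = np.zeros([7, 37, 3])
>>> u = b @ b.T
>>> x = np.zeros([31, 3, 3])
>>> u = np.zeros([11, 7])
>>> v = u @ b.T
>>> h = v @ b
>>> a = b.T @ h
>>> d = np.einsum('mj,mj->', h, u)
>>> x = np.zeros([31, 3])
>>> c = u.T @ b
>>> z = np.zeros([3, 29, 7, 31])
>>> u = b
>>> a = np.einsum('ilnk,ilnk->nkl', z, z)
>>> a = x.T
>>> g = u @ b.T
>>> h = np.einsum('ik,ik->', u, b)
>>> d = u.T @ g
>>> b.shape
(11, 7)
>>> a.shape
(3, 31)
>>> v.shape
(11, 11)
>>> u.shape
(11, 7)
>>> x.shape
(31, 3)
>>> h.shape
()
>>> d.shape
(7, 11)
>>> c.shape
(7, 7)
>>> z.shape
(3, 29, 7, 31)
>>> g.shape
(11, 11)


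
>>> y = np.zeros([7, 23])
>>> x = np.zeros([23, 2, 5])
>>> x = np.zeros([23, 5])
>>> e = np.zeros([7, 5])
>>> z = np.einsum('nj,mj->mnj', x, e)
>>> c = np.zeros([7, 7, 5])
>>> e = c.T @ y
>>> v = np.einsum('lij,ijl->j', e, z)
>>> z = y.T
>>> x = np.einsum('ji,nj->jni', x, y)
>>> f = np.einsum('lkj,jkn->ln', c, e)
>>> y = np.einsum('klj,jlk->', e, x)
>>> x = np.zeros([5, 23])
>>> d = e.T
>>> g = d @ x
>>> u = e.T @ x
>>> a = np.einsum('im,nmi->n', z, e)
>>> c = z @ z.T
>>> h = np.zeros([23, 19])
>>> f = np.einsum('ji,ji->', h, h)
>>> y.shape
()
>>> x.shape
(5, 23)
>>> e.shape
(5, 7, 23)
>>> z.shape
(23, 7)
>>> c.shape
(23, 23)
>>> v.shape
(23,)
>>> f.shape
()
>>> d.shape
(23, 7, 5)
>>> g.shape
(23, 7, 23)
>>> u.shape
(23, 7, 23)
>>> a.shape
(5,)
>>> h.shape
(23, 19)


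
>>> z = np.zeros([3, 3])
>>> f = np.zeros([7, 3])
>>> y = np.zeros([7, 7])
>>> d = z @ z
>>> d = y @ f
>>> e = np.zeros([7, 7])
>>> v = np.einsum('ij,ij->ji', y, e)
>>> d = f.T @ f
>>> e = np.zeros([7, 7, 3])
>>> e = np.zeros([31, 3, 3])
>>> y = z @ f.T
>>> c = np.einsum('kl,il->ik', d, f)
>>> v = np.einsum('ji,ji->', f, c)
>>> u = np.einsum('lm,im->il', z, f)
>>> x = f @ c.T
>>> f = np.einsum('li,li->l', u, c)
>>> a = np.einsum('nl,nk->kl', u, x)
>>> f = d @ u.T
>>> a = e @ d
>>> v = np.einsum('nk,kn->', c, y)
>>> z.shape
(3, 3)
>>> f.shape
(3, 7)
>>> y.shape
(3, 7)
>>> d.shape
(3, 3)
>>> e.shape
(31, 3, 3)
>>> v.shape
()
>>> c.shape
(7, 3)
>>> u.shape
(7, 3)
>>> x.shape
(7, 7)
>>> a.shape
(31, 3, 3)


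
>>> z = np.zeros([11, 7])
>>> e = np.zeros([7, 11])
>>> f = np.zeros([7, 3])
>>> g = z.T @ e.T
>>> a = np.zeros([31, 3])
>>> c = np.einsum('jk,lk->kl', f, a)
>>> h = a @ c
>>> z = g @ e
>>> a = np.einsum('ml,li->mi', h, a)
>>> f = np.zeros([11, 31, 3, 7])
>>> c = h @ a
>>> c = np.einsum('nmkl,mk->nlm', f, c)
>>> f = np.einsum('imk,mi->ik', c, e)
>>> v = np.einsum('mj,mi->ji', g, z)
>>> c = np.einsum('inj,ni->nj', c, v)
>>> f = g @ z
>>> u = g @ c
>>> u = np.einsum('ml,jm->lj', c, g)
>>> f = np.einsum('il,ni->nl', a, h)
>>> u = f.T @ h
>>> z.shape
(7, 11)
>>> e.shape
(7, 11)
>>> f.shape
(31, 3)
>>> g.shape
(7, 7)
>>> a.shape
(31, 3)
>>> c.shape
(7, 31)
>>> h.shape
(31, 31)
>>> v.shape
(7, 11)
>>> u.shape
(3, 31)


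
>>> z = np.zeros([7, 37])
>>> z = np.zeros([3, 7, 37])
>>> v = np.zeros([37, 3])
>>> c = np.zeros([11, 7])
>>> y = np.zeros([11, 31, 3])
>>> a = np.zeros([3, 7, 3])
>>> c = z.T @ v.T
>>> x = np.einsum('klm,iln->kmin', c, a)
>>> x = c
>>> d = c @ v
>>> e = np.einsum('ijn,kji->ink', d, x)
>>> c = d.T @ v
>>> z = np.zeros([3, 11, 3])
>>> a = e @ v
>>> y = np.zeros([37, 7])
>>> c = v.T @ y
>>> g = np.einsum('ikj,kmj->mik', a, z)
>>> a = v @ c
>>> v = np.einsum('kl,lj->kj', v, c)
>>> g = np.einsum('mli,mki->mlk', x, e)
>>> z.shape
(3, 11, 3)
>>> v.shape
(37, 7)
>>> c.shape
(3, 7)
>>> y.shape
(37, 7)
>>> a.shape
(37, 7)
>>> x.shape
(37, 7, 37)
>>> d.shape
(37, 7, 3)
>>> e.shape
(37, 3, 37)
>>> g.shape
(37, 7, 3)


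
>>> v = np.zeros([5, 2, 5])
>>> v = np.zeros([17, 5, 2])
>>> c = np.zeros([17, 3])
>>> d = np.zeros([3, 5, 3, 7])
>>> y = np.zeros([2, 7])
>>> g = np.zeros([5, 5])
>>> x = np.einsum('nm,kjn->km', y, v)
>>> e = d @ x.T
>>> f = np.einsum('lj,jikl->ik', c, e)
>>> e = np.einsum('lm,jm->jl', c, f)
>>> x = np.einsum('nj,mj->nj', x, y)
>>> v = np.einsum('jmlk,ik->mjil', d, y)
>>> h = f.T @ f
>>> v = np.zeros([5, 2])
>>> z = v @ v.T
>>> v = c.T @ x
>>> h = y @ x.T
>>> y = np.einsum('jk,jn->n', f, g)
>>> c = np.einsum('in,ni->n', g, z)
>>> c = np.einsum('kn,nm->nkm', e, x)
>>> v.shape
(3, 7)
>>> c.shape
(17, 5, 7)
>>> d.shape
(3, 5, 3, 7)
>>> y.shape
(5,)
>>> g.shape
(5, 5)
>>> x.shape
(17, 7)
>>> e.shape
(5, 17)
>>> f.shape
(5, 3)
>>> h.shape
(2, 17)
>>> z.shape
(5, 5)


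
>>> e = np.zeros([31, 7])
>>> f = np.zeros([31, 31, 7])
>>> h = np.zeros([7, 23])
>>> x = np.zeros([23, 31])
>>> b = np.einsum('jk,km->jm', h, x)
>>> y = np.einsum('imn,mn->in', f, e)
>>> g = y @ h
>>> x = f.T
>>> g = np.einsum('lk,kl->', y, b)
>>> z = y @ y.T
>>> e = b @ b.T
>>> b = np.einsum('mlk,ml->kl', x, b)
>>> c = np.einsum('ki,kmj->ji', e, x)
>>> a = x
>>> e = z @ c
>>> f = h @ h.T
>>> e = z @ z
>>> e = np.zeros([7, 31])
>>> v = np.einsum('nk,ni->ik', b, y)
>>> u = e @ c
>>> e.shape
(7, 31)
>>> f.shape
(7, 7)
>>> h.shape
(7, 23)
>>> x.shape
(7, 31, 31)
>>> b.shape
(31, 31)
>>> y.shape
(31, 7)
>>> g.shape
()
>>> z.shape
(31, 31)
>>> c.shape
(31, 7)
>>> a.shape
(7, 31, 31)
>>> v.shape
(7, 31)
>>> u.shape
(7, 7)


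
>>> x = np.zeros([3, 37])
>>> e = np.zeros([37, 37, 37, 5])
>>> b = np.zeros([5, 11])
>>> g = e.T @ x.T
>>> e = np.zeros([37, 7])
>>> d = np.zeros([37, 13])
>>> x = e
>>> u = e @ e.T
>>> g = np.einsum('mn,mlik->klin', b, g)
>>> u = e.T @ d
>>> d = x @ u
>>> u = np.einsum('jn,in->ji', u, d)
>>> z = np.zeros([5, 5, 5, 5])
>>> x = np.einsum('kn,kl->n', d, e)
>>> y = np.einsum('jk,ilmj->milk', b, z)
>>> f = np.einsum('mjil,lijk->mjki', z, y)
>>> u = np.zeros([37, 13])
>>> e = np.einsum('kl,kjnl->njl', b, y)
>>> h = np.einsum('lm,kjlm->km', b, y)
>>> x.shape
(13,)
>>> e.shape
(5, 5, 11)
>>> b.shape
(5, 11)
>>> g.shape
(3, 37, 37, 11)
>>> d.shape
(37, 13)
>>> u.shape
(37, 13)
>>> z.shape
(5, 5, 5, 5)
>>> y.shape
(5, 5, 5, 11)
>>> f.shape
(5, 5, 11, 5)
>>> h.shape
(5, 11)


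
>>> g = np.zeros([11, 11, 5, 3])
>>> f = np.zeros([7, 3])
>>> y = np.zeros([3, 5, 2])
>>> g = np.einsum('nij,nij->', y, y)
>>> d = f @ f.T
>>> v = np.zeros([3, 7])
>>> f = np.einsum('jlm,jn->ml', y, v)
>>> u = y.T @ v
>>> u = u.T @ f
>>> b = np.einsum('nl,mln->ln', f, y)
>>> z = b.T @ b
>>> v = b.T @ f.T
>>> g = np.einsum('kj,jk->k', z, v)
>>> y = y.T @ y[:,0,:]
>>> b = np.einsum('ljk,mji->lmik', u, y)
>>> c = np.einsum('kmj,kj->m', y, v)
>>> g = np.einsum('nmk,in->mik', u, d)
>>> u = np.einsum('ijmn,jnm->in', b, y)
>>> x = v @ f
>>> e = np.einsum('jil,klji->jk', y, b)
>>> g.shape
(5, 7, 5)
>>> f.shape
(2, 5)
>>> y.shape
(2, 5, 2)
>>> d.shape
(7, 7)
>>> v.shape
(2, 2)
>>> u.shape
(7, 5)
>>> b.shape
(7, 2, 2, 5)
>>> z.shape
(2, 2)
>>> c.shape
(5,)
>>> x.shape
(2, 5)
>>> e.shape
(2, 7)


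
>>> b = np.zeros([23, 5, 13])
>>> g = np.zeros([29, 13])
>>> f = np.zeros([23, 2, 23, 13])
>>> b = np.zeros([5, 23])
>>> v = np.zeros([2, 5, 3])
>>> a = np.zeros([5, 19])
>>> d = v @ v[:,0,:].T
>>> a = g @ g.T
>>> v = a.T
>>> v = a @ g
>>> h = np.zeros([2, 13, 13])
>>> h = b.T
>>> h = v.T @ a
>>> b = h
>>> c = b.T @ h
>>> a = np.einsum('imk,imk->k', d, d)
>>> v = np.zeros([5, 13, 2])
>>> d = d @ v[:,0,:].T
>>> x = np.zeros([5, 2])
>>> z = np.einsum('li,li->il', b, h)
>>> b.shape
(13, 29)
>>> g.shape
(29, 13)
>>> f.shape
(23, 2, 23, 13)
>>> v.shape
(5, 13, 2)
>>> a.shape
(2,)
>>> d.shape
(2, 5, 5)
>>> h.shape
(13, 29)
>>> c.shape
(29, 29)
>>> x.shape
(5, 2)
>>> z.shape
(29, 13)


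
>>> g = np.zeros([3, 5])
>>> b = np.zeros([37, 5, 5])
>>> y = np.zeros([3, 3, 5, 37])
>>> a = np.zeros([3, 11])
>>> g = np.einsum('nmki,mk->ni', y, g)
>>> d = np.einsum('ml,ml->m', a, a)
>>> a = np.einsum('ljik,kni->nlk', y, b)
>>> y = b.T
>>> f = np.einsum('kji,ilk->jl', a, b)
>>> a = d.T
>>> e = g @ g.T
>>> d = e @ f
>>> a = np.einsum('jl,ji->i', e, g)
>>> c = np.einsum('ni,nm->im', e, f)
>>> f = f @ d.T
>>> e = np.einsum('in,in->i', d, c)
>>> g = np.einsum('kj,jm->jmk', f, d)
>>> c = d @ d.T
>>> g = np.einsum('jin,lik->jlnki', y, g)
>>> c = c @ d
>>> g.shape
(5, 3, 37, 3, 5)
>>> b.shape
(37, 5, 5)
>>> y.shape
(5, 5, 37)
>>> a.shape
(37,)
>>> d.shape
(3, 5)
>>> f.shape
(3, 3)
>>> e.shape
(3,)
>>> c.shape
(3, 5)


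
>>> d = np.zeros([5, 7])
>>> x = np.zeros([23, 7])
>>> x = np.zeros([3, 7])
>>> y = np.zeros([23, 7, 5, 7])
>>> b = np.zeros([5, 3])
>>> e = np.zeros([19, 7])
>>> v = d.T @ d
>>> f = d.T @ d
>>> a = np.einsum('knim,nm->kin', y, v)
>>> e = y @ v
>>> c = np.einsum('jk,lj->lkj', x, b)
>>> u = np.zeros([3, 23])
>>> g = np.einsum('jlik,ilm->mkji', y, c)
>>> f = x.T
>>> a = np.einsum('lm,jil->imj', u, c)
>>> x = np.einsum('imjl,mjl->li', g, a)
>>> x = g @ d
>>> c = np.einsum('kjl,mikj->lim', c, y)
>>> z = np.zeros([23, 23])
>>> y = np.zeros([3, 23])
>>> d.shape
(5, 7)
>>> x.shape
(3, 7, 23, 7)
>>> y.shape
(3, 23)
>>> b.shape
(5, 3)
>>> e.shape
(23, 7, 5, 7)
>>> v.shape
(7, 7)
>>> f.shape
(7, 3)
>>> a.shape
(7, 23, 5)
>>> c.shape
(3, 7, 23)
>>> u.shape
(3, 23)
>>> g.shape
(3, 7, 23, 5)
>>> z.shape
(23, 23)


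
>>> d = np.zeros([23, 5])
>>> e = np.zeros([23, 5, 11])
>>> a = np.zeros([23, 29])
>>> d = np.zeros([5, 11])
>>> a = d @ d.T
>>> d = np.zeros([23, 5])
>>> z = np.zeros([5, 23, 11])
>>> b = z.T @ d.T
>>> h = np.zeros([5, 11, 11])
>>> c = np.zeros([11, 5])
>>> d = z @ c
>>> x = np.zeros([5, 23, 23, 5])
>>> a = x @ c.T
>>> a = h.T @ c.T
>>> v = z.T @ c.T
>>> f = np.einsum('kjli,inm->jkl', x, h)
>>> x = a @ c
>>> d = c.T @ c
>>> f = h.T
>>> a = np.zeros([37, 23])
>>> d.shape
(5, 5)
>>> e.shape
(23, 5, 11)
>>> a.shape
(37, 23)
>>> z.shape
(5, 23, 11)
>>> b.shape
(11, 23, 23)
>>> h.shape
(5, 11, 11)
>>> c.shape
(11, 5)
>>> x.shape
(11, 11, 5)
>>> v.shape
(11, 23, 11)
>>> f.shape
(11, 11, 5)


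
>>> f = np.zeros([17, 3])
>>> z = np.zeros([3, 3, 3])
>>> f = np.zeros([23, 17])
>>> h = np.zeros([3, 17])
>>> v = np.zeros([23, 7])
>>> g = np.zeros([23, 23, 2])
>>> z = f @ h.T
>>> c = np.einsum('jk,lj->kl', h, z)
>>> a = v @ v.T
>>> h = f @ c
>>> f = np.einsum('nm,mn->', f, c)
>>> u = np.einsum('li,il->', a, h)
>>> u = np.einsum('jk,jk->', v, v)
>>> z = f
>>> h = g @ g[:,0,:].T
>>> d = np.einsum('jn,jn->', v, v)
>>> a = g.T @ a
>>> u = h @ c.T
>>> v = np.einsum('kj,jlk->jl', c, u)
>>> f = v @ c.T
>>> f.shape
(23, 17)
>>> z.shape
()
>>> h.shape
(23, 23, 23)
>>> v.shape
(23, 23)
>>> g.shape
(23, 23, 2)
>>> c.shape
(17, 23)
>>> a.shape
(2, 23, 23)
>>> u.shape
(23, 23, 17)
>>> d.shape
()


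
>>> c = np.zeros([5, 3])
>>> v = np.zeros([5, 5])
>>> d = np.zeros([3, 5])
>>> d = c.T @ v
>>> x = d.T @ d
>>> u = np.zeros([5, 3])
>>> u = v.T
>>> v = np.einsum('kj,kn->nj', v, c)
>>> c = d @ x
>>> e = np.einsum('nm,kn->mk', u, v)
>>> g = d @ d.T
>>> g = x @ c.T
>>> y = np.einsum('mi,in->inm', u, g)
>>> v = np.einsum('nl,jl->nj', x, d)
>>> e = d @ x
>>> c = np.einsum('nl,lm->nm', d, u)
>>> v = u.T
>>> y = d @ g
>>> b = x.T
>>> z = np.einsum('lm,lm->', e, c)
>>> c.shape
(3, 5)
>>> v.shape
(5, 5)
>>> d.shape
(3, 5)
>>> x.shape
(5, 5)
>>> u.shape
(5, 5)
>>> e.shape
(3, 5)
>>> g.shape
(5, 3)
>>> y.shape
(3, 3)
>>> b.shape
(5, 5)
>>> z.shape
()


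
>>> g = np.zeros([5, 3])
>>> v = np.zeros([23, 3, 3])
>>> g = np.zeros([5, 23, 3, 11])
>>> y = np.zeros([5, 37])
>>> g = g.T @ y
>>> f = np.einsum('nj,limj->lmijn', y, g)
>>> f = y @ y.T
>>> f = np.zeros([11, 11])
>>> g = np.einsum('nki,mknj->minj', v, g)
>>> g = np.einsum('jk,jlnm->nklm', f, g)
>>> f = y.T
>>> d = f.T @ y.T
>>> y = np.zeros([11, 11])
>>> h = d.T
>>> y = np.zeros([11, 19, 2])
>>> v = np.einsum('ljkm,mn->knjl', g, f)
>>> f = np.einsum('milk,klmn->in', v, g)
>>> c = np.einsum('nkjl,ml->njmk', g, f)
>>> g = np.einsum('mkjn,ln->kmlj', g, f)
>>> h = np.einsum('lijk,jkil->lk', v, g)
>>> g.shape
(11, 23, 5, 3)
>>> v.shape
(3, 5, 11, 23)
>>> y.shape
(11, 19, 2)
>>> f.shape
(5, 37)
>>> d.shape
(5, 5)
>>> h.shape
(3, 23)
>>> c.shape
(23, 3, 5, 11)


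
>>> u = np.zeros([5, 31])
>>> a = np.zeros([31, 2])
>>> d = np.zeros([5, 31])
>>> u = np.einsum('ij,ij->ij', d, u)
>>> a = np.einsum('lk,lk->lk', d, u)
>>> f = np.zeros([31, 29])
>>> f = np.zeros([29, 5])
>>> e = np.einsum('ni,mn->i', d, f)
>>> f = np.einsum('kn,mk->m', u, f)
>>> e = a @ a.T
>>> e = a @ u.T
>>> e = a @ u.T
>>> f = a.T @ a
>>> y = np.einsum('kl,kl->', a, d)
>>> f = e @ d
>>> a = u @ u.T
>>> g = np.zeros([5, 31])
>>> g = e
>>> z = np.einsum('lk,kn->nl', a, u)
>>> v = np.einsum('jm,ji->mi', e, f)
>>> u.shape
(5, 31)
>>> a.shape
(5, 5)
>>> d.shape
(5, 31)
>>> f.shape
(5, 31)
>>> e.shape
(5, 5)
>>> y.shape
()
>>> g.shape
(5, 5)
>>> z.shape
(31, 5)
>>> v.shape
(5, 31)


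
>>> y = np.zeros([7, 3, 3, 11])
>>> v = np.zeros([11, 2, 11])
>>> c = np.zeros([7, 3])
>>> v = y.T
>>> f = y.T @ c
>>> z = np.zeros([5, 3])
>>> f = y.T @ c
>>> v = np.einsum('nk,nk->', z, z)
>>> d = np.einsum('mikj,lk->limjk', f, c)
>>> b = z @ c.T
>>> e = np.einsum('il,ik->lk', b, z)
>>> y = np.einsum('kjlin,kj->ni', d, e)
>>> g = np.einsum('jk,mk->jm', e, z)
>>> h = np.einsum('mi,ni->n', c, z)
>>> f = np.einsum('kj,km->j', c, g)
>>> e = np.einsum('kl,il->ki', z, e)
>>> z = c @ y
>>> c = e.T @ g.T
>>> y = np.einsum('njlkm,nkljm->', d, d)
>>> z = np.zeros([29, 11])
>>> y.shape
()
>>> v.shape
()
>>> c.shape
(7, 7)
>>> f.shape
(3,)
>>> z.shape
(29, 11)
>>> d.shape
(7, 3, 11, 3, 3)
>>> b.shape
(5, 7)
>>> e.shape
(5, 7)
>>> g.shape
(7, 5)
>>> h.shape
(5,)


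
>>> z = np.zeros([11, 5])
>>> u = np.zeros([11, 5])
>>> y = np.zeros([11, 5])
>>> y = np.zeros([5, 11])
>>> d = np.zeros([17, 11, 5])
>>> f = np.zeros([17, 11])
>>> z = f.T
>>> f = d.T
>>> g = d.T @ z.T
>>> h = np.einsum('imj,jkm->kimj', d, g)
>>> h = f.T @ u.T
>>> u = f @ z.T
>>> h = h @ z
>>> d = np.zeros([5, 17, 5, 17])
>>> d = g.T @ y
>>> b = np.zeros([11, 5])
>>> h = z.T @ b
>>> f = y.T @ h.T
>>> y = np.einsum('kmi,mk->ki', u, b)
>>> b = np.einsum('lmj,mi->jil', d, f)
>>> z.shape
(11, 17)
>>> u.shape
(5, 11, 11)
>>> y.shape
(5, 11)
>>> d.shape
(11, 11, 11)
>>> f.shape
(11, 17)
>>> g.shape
(5, 11, 11)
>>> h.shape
(17, 5)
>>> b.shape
(11, 17, 11)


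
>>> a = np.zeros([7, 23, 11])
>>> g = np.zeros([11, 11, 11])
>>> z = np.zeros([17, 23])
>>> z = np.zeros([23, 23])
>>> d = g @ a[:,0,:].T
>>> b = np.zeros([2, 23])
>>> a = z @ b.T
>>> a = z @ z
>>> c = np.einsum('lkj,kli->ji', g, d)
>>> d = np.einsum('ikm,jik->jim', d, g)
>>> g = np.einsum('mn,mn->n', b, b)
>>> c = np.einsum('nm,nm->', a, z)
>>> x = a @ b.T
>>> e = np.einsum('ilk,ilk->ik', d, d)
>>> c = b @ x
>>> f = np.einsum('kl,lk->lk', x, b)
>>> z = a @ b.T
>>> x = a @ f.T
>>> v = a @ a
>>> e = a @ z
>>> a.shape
(23, 23)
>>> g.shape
(23,)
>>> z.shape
(23, 2)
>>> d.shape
(11, 11, 7)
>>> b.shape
(2, 23)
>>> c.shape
(2, 2)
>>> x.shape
(23, 2)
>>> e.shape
(23, 2)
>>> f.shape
(2, 23)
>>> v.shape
(23, 23)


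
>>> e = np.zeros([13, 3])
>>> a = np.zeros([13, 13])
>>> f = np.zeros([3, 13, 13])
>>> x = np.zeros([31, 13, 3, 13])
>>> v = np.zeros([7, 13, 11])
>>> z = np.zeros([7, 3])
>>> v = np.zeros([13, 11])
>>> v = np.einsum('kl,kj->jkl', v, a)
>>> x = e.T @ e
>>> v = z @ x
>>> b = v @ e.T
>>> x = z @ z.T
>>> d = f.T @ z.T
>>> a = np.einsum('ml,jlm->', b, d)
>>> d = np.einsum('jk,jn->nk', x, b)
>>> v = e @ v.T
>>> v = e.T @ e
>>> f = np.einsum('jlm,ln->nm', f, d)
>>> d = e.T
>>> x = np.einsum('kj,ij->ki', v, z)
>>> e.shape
(13, 3)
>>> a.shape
()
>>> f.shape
(7, 13)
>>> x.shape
(3, 7)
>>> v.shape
(3, 3)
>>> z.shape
(7, 3)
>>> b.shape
(7, 13)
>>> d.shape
(3, 13)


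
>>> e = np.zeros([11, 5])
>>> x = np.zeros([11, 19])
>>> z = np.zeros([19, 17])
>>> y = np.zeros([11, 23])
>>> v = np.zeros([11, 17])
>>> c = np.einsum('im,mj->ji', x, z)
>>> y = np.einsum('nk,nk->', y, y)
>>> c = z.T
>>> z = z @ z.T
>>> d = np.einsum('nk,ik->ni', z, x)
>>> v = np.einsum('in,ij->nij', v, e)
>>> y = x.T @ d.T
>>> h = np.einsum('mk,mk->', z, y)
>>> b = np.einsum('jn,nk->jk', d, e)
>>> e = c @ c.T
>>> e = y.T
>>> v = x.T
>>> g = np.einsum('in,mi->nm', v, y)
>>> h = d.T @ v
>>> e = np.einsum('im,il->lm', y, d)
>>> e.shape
(11, 19)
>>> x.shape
(11, 19)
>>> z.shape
(19, 19)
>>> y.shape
(19, 19)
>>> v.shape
(19, 11)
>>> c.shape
(17, 19)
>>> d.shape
(19, 11)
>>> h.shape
(11, 11)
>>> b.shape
(19, 5)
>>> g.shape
(11, 19)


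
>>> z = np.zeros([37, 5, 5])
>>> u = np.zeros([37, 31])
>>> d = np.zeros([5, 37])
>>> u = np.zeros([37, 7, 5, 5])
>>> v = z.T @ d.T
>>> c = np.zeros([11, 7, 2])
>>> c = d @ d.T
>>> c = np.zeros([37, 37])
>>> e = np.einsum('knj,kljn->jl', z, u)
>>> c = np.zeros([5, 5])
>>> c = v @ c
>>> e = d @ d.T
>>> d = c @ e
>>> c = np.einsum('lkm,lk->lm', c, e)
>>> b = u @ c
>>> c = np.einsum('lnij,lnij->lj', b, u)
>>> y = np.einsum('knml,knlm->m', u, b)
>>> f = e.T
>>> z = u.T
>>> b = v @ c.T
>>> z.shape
(5, 5, 7, 37)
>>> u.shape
(37, 7, 5, 5)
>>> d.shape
(5, 5, 5)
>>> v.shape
(5, 5, 5)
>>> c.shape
(37, 5)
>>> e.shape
(5, 5)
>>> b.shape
(5, 5, 37)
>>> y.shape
(5,)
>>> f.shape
(5, 5)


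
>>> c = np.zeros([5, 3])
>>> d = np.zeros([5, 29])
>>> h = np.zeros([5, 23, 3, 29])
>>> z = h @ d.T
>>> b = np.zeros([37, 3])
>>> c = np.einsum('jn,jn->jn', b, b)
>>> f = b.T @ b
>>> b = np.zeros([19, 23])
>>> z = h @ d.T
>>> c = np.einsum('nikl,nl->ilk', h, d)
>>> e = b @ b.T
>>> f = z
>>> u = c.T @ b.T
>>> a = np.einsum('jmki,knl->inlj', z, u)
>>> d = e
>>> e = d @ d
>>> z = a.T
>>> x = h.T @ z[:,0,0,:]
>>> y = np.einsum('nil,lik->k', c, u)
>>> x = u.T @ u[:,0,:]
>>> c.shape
(23, 29, 3)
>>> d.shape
(19, 19)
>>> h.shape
(5, 23, 3, 29)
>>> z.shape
(5, 19, 29, 5)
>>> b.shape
(19, 23)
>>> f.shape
(5, 23, 3, 5)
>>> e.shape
(19, 19)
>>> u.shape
(3, 29, 19)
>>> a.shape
(5, 29, 19, 5)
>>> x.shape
(19, 29, 19)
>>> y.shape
(19,)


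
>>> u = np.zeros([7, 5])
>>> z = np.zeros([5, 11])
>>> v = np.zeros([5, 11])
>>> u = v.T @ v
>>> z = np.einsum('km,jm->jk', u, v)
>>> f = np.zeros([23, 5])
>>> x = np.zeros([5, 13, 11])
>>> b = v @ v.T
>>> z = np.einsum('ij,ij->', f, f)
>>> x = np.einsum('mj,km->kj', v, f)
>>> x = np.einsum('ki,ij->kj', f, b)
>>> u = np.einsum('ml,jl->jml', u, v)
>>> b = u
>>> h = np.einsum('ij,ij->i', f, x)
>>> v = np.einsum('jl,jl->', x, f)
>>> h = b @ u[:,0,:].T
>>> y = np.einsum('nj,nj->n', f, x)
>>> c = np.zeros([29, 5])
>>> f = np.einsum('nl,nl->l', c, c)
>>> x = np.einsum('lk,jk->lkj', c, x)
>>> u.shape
(5, 11, 11)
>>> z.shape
()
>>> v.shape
()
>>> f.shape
(5,)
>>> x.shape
(29, 5, 23)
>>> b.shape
(5, 11, 11)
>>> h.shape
(5, 11, 5)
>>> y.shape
(23,)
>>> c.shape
(29, 5)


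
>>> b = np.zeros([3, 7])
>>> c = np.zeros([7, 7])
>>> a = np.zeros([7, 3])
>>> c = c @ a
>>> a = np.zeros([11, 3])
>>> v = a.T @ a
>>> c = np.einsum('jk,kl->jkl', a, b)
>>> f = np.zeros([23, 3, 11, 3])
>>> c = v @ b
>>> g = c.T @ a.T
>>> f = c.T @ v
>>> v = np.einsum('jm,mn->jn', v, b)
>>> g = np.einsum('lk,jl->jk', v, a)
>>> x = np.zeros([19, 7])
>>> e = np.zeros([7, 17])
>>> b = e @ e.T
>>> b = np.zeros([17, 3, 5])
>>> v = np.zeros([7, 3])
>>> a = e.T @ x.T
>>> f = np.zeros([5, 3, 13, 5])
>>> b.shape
(17, 3, 5)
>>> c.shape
(3, 7)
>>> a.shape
(17, 19)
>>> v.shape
(7, 3)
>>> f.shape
(5, 3, 13, 5)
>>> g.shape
(11, 7)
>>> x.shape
(19, 7)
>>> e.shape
(7, 17)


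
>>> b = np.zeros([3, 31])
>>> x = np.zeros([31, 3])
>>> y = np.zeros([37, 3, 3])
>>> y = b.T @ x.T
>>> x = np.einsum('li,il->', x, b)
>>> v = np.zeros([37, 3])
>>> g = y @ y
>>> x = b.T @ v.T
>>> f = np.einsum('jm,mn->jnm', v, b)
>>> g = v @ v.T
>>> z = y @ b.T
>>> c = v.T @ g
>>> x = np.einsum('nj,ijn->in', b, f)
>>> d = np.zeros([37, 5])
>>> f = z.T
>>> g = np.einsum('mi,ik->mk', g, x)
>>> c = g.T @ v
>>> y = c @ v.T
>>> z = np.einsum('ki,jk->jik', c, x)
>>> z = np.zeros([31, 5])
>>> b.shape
(3, 31)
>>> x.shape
(37, 3)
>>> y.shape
(3, 37)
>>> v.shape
(37, 3)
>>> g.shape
(37, 3)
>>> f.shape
(3, 31)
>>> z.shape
(31, 5)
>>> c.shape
(3, 3)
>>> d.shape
(37, 5)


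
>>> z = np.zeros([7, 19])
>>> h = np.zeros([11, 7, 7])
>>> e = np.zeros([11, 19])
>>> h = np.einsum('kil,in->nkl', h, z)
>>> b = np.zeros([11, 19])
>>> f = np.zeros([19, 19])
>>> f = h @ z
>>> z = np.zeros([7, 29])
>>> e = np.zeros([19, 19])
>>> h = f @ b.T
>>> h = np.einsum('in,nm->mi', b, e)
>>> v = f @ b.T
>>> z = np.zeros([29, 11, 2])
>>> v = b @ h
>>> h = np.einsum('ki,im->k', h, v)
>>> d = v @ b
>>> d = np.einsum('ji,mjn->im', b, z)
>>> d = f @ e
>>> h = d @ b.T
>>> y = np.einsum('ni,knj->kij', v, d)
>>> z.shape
(29, 11, 2)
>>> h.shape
(19, 11, 11)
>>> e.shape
(19, 19)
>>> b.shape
(11, 19)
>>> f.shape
(19, 11, 19)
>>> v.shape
(11, 11)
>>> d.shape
(19, 11, 19)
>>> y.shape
(19, 11, 19)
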